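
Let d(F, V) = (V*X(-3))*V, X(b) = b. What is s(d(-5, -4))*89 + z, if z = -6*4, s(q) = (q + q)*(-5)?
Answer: 42696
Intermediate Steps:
d(F, V) = -3*V² (d(F, V) = (V*(-3))*V = (-3*V)*V = -3*V²)
s(q) = -10*q (s(q) = (2*q)*(-5) = -10*q)
z = -24
s(d(-5, -4))*89 + z = -(-30)*(-4)²*89 - 24 = -(-30)*16*89 - 24 = -10*(-48)*89 - 24 = 480*89 - 24 = 42720 - 24 = 42696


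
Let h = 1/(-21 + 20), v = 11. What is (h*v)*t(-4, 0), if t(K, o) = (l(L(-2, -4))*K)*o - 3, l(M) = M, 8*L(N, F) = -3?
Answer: 33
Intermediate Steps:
L(N, F) = -3/8 (L(N, F) = (⅛)*(-3) = -3/8)
t(K, o) = -3 - 3*K*o/8 (t(K, o) = (-3*K/8)*o - 3 = -3*K*o/8 - 3 = -3 - 3*K*o/8)
h = -1 (h = 1/(-1) = -1)
(h*v)*t(-4, 0) = (-1*11)*(-3 - 3/8*(-4)*0) = -11*(-3 + 0) = -11*(-3) = 33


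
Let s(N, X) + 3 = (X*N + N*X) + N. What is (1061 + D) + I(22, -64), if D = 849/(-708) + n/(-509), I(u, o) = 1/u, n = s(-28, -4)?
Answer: 1399941721/1321364 ≈ 1059.5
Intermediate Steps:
s(N, X) = -3 + N + 2*N*X (s(N, X) = -3 + ((X*N + N*X) + N) = -3 + ((N*X + N*X) + N) = -3 + (2*N*X + N) = -3 + (N + 2*N*X) = -3 + N + 2*N*X)
n = 193 (n = -3 - 28 + 2*(-28)*(-4) = -3 - 28 + 224 = 193)
D = -189595/120124 (D = 849/(-708) + 193/(-509) = 849*(-1/708) + 193*(-1/509) = -283/236 - 193/509 = -189595/120124 ≈ -1.5783)
(1061 + D) + I(22, -64) = (1061 - 189595/120124) + 1/22 = 127261969/120124 + 1/22 = 1399941721/1321364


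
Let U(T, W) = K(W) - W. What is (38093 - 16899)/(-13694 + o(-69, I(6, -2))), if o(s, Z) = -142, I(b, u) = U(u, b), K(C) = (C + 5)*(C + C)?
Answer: -10597/6918 ≈ -1.5318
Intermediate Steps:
K(C) = 2*C*(5 + C) (K(C) = (5 + C)*(2*C) = 2*C*(5 + C))
U(T, W) = -W + 2*W*(5 + W) (U(T, W) = 2*W*(5 + W) - W = -W + 2*W*(5 + W))
I(b, u) = b*(9 + 2*b)
(38093 - 16899)/(-13694 + o(-69, I(6, -2))) = (38093 - 16899)/(-13694 - 142) = 21194/(-13836) = 21194*(-1/13836) = -10597/6918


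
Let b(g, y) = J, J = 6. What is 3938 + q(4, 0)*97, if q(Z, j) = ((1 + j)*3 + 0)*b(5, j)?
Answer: 5684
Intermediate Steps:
b(g, y) = 6
q(Z, j) = 18 + 18*j (q(Z, j) = ((1 + j)*3 + 0)*6 = ((3 + 3*j) + 0)*6 = (3 + 3*j)*6 = 18 + 18*j)
3938 + q(4, 0)*97 = 3938 + (18 + 18*0)*97 = 3938 + (18 + 0)*97 = 3938 + 18*97 = 3938 + 1746 = 5684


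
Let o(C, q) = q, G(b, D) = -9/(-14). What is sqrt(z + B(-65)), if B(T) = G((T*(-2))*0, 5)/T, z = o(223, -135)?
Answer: 3*I*sqrt(12422410)/910 ≈ 11.619*I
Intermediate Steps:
G(b, D) = 9/14 (G(b, D) = -9*(-1/14) = 9/14)
z = -135
B(T) = 9/(14*T)
sqrt(z + B(-65)) = sqrt(-135 + (9/14)/(-65)) = sqrt(-135 + (9/14)*(-1/65)) = sqrt(-135 - 9/910) = sqrt(-122859/910) = 3*I*sqrt(12422410)/910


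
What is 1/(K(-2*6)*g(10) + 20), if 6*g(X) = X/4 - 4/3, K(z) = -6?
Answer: 6/113 ≈ 0.053097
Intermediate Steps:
g(X) = -2/9 + X/24 (g(X) = (X/4 - 4/3)/6 = (-4/3 + X/4)/6 = -2/9 + X/24)
1/(K(-2*6)*g(10) + 20) = 1/(-6*(-2/9 + (1/24)*10) + 20) = 1/(-6*(-2/9 + 5/12) + 20) = 1/(-6*7/36 + 20) = 1/(-7/6 + 20) = 1/(113/6) = 6/113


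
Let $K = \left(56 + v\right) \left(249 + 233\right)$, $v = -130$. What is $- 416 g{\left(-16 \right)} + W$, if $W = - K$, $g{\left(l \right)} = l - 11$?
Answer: $46900$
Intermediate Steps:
$g{\left(l \right)} = -11 + l$ ($g{\left(l \right)} = l - 11 = -11 + l$)
$K = -35668$ ($K = \left(56 - 130\right) \left(249 + 233\right) = \left(-74\right) 482 = -35668$)
$W = 35668$ ($W = \left(-1\right) \left(-35668\right) = 35668$)
$- 416 g{\left(-16 \right)} + W = - 416 \left(-11 - 16\right) + 35668 = \left(-416\right) \left(-27\right) + 35668 = 11232 + 35668 = 46900$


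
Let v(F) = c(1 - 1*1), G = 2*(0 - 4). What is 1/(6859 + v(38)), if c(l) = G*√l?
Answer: 1/6859 ≈ 0.00014579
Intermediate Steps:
G = -8 (G = 2*(-4) = -8)
c(l) = -8*√l
v(F) = 0 (v(F) = -8*√(1 - 1*1) = -8*√(1 - 1) = -8*√0 = -8*0 = 0)
1/(6859 + v(38)) = 1/(6859 + 0) = 1/6859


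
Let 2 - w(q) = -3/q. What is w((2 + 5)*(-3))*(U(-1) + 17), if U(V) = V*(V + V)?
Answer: 247/7 ≈ 35.286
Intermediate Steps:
U(V) = 2*V² (U(V) = V*(2*V) = 2*V²)
w(q) = 2 + 3/q (w(q) = 2 - (-3)/q = 2 + 3/q)
w((2 + 5)*(-3))*(U(-1) + 17) = (2 + 3/(((2 + 5)*(-3))))*(2*(-1)² + 17) = (2 + 3/((7*(-3))))*(2*1 + 17) = (2 + 3/(-21))*(2 + 17) = (2 + 3*(-1/21))*19 = (2 - ⅐)*19 = (13/7)*19 = 247/7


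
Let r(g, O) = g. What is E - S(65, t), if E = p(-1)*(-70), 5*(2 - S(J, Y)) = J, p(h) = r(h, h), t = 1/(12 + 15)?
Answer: 81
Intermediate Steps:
t = 1/27 ≈ 0.037037
p(h) = h
S(J, Y) = 2 - J/5
E = 70 (E = -1*(-70) = 70)
E - S(65, t) = 70 - (2 - ⅕*65) = 70 - (2 - 13) = 70 - 1*(-11) = 70 + 11 = 81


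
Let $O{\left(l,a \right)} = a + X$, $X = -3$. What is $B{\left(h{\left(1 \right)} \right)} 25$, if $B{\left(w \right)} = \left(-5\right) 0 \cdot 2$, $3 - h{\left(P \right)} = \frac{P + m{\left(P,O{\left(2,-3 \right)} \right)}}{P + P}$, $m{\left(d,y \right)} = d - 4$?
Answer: $0$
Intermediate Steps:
$O{\left(l,a \right)} = -3 + a$ ($O{\left(l,a \right)} = a - 3 = -3 + a$)
$m{\left(d,y \right)} = -4 + d$
$h{\left(P \right)} = 3 - \frac{-4 + 2 P}{2 P}$ ($h{\left(P \right)} = 3 - \frac{P + \left(-4 + P\right)}{P + P} = 3 - \frac{-4 + 2 P}{2 P}$)
$B{\left(w \right)} = 0$ ($B{\left(w \right)} = 0 \cdot 2 = 0$)
$B{\left(h{\left(1 \right)} \right)} 25 = 0 \cdot 25 = 0$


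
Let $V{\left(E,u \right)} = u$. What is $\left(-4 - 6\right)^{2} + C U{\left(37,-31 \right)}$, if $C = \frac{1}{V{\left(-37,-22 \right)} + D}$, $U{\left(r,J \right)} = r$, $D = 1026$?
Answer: $\frac{100437}{1004} \approx 100.04$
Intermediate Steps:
$C = \frac{1}{1004}$ ($C = \frac{1}{-22 + 1026} = \frac{1}{1004} \approx 0.00099602$)
$\left(-4 - 6\right)^{2} + C U{\left(37,-31 \right)} = \left(-4 - 6\right)^{2} + \frac{1}{1004} \cdot 37 = \left(-10\right)^{2} + \frac{37}{1004} = 100 + \frac{37}{1004} = \frac{100437}{1004}$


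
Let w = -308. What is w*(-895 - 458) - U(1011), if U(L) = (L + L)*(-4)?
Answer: 424812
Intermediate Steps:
U(L) = -8*L (U(L) = (2*L)*(-4) = -8*L)
w*(-895 - 458) - U(1011) = -308*(-895 - 458) - (-8)*1011 = -308*(-1353) - 1*(-8088) = 416724 + 8088 = 424812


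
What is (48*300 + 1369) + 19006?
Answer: 34775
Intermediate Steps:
(48*300 + 1369) + 19006 = (14400 + 1369) + 19006 = 15769 + 19006 = 34775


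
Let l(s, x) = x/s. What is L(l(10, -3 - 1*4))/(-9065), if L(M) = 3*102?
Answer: -306/9065 ≈ -0.033756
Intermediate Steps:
L(M) = 306
L(l(10, -3 - 1*4))/(-9065) = 306/(-9065) = 306*(-1/9065) = -306/9065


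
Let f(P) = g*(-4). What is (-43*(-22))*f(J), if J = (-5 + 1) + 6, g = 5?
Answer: -18920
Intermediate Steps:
J = 2 (J = -4 + 6 = 2)
f(P) = -20 (f(P) = 5*(-4) = -20)
(-43*(-22))*f(J) = -43*(-22)*(-20) = 946*(-20) = -18920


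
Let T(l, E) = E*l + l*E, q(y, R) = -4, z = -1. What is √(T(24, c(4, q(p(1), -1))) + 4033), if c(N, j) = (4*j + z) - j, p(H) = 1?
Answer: √3409 ≈ 58.387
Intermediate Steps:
c(N, j) = -1 + 3*j (c(N, j) = (4*j - 1) - j = (-1 + 4*j) - j = -1 + 3*j)
T(l, E) = 2*E*l (T(l, E) = E*l + E*l = 2*E*l)
√(T(24, c(4, q(p(1), -1))) + 4033) = √(2*(-1 + 3*(-4))*24 + 4033) = √(2*(-1 - 12)*24 + 4033) = √(2*(-13)*24 + 4033) = √(-624 + 4033) = √3409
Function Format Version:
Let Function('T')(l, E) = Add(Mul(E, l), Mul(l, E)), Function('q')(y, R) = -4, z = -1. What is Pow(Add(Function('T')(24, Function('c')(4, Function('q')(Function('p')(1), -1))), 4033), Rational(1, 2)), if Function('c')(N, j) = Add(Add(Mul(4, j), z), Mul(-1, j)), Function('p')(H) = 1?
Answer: Pow(3409, Rational(1, 2)) ≈ 58.387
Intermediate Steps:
Function('c')(N, j) = Add(-1, Mul(3, j)) (Function('c')(N, j) = Add(Add(Mul(4, j), -1), Mul(-1, j)) = Add(Add(-1, Mul(4, j)), Mul(-1, j)) = Add(-1, Mul(3, j)))
Function('T')(l, E) = Mul(2, E, l) (Function('T')(l, E) = Add(Mul(E, l), Mul(E, l)) = Mul(2, E, l))
Pow(Add(Function('T')(24, Function('c')(4, Function('q')(Function('p')(1), -1))), 4033), Rational(1, 2)) = Pow(Add(Mul(2, Add(-1, Mul(3, -4)), 24), 4033), Rational(1, 2)) = Pow(Add(Mul(2, Add(-1, -12), 24), 4033), Rational(1, 2)) = Pow(Add(Mul(2, -13, 24), 4033), Rational(1, 2)) = Pow(Add(-624, 4033), Rational(1, 2)) = Pow(3409, Rational(1, 2))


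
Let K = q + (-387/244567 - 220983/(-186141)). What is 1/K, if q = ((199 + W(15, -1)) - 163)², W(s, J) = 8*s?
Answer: 15174648649/369308240559662 ≈ 4.1089e-5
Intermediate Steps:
q = 24336 (q = ((199 + 8*15) - 163)² = ((199 + 120) - 163)² = (319 - 163)² = 156² = 24336)
K = 369308240559662/15174648649 (K = 24336 + (-387/244567 - 220983/(-186141)) = 24336 + (-387*1/244567 - 220983*(-1/186141)) = 24336 + (-387/244567 + 73661/62047) = 24336 + 17991037598/15174648649 = 369308240559662/15174648649 ≈ 24337.)
1/K = 1/(369308240559662/15174648649) = 15174648649/369308240559662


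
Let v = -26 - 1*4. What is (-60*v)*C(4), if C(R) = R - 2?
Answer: 3600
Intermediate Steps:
C(R) = -2 + R
v = -30 (v = -26 - 4 = -30)
(-60*v)*C(4) = (-60*(-30))*(-2 + 4) = 1800*2 = 3600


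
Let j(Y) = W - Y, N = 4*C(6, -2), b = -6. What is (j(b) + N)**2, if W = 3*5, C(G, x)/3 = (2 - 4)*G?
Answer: 15129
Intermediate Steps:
C(G, x) = -6*G (C(G, x) = 3*((2 - 4)*G) = 3*(-2*G) = -6*G)
N = -144 (N = 4*(-6*6) = 4*(-36) = -144)
W = 15
j(Y) = 15 - Y
(j(b) + N)**2 = ((15 - 1*(-6)) - 144)**2 = ((15 + 6) - 144)**2 = (21 - 144)**2 = (-123)**2 = 15129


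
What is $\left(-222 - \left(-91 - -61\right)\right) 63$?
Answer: $-12096$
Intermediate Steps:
$\left(-222 - \left(-91 - -61\right)\right) 63 = \left(-222 - \left(-91 + 61\right)\right) 63 = \left(-222 - -30\right) 63 = \left(-222 + 30\right) 63 = \left(-192\right) 63 = -12096$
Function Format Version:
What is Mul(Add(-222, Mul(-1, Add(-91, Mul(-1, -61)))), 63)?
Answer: -12096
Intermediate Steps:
Mul(Add(-222, Mul(-1, Add(-91, Mul(-1, -61)))), 63) = Mul(Add(-222, Mul(-1, Add(-91, 61))), 63) = Mul(Add(-222, Mul(-1, -30)), 63) = Mul(Add(-222, 30), 63) = Mul(-192, 63) = -12096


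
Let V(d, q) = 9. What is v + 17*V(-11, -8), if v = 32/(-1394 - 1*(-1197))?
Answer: 30109/197 ≈ 152.84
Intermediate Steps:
v = -32/197 (v = 32/(-1394 + 1197) = 32/(-197) = 32*(-1/197) = -32/197 ≈ -0.16244)
v + 17*V(-11, -8) = -32/197 + 17*9 = -32/197 + 153 = 30109/197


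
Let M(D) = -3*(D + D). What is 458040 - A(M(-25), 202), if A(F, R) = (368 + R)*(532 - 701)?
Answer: 554370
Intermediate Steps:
M(D) = -6*D
A(F, R) = -62192 - 169*R (A(F, R) = (368 + R)*(-169) = -62192 - 169*R)
458040 - A(M(-25), 202) = 458040 - (-62192 - 169*202) = 458040 - (-62192 - 34138) = 458040 - 1*(-96330) = 458040 + 96330 = 554370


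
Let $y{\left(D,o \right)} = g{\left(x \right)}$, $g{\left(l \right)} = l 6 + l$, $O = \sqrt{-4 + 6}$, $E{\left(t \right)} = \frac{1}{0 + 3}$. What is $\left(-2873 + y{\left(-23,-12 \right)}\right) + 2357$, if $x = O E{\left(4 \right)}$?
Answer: $-516 + \frac{7 \sqrt{2}}{3} \approx -512.7$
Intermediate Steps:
$E{\left(t \right)} = \frac{1}{3}$
$O = \sqrt{2} \approx 1.4142$
$x = \frac{\sqrt{2}}{3}$ ($x = \sqrt{2} \cdot \frac{1}{3} = \frac{\sqrt{2}}{3} \approx 0.4714$)
$g{\left(l \right)} = 7 l$ ($g{\left(l \right)} = 6 l + l = 7 l$)
$y{\left(D,o \right)} = \frac{7 \sqrt{2}}{3}$ ($y{\left(D,o \right)} = 7 \frac{\sqrt{2}}{3} = \frac{7 \sqrt{2}}{3}$)
$\left(-2873 + y{\left(-23,-12 \right)}\right) + 2357 = \left(-2873 + \frac{7 \sqrt{2}}{3}\right) + 2357 = -516 + \frac{7 \sqrt{2}}{3}$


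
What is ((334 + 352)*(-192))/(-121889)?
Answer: 131712/121889 ≈ 1.0806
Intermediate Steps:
((334 + 352)*(-192))/(-121889) = (686*(-192))*(-1/121889) = -131712*(-1/121889) = 131712/121889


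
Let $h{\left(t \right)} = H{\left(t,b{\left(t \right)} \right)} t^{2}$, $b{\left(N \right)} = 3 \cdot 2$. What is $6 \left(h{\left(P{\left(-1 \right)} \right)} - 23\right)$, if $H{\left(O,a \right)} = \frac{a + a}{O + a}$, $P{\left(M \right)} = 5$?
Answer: $\frac{282}{11} \approx 25.636$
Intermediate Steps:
$b{\left(N \right)} = 6$
$H{\left(O,a \right)} = \frac{2 a}{O + a}$
$h{\left(t \right)} = \frac{12 t^{2}}{6 + t}$ ($h{\left(t \right)} = 2 \cdot 6 \frac{1}{t + 6} t^{2} = 2 \cdot 6 \frac{1}{6 + t} t^{2} = \frac{12}{6 + t} t^{2} = \frac{12 t^{2}}{6 + t}$)
$6 \left(h{\left(P{\left(-1 \right)} \right)} - 23\right) = 6 \left(\frac{12 \cdot 5^{2}}{6 + 5} - 23\right) = 6 \left(12 \cdot 25 \cdot \frac{1}{11} - 23\right) = 6 \left(\frac{300}{11} - 23\right) = 6 \cdot \frac{47}{11} = \frac{282}{11}$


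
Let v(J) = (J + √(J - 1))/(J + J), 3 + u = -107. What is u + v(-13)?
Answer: -219/2 - I*√14/26 ≈ -109.5 - 0.14391*I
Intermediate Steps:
u = -110 (u = -3 - 107 = -110)
v(J) = (J + √(-1 + J))/(2*J) (v(J) = (J + √(-1 + J))/((2*J)) = (J + √(-1 + J))*(1/(2*J)) = (J + √(-1 + J))/(2*J))
u + v(-13) = -110 + (½)*(-13 + √(-1 - 13))/(-13) = -110 + (½)*(-1/13)*(-13 + √(-14)) = -110 + (½)*(-1/13)*(-13 + I*√14) = -110 + (½ - I*√14/26) = -219/2 - I*√14/26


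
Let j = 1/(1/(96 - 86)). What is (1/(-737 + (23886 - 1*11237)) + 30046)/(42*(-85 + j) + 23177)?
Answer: 357907953/238561624 ≈ 1.5003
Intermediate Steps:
j = 10 (j = 1/(1/10) = 10)
(1/(-737 + (23886 - 1*11237)) + 30046)/(42*(-85 + j) + 23177) = (1/(-737 + (23886 - 1*11237)) + 30046)/(42*(-85 + 10) + 23177) = (1/(-737 + (23886 - 11237)) + 30046)/(42*(-75) + 23177) = (1/(-737 + 12649) + 30046)/(-3150 + 23177) = (1/11912 + 30046)/20027 = (1/11912 + 30046)*(1/20027) = (357907953/11912)*(1/20027) = 357907953/238561624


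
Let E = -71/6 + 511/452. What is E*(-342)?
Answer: 827241/226 ≈ 3660.4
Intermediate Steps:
E = -14513/1356 (E = -71*⅙ + 511*(1/452) = -71/6 + 511/452 = -14513/1356 ≈ -10.703)
E*(-342) = -14513/1356*(-342) = 827241/226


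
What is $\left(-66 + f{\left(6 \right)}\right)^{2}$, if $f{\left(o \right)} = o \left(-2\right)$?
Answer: $6084$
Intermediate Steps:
$f{\left(o \right)} = - 2 o$
$\left(-66 + f{\left(6 \right)}\right)^{2} = \left(-66 - 12\right)^{2} = \left(-78\right)^{2} = 6084$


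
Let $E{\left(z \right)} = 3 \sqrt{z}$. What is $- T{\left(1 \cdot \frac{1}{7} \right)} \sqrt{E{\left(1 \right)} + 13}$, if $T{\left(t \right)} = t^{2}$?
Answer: $- \frac{4}{49} \approx -0.081633$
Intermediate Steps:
$- T{\left(1 \cdot \frac{1}{7} \right)} \sqrt{E{\left(1 \right)} + 13} = - \left(1 \cdot \frac{1}{7}\right)^{2} \sqrt{3 \sqrt{1} + 13} = - \left(1 \cdot \frac{1}{7}\right)^{2} \sqrt{3 \cdot 1 + 13} = - \frac{1}{49} \sqrt{3 + 13} = \left(-1\right) \frac{1}{49} \sqrt{16} = \left(- \frac{1}{49}\right) 4 = - \frac{4}{49}$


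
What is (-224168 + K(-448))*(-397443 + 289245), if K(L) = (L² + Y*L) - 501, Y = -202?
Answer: -7198521138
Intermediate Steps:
K(L) = -501 + L² - 202*L (K(L) = (L² - 202*L) - 501 = -501 + L² - 202*L)
(-224168 + K(-448))*(-397443 + 289245) = (-224168 + (-501 + (-448)² - 202*(-448)))*(-397443 + 289245) = (-224168 + (-501 + 200704 + 90496))*(-108198) = (-224168 + 290699)*(-108198) = 66531*(-108198) = -7198521138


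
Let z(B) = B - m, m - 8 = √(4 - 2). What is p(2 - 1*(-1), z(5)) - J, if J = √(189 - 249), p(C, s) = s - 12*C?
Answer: -39 - √2 - 2*I*√15 ≈ -40.414 - 7.746*I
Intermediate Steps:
m = 8 + √2 (m = 8 + √(4 - 2) = 8 + √2 ≈ 9.4142)
z(B) = -8 + B - √2 (z(B) = B - (8 + √2) = B + (-8 - √2) = -8 + B - √2)
p(C, s) = s - 12*C
J = 2*I*√15 (J = √(-60) = 2*I*√15 ≈ 7.746*I)
p(2 - 1*(-1), z(5)) - J = ((-8 + 5 - √2) - 12*(2 - 1*(-1))) - 2*I*√15 = ((-3 - √2) - 12*(2 + 1)) - 2*I*√15 = ((-3 - √2) - 12*3) - 2*I*√15 = ((-3 - √2) - 36) - 2*I*√15 = (-39 - √2) - 2*I*√15 = -39 - √2 - 2*I*√15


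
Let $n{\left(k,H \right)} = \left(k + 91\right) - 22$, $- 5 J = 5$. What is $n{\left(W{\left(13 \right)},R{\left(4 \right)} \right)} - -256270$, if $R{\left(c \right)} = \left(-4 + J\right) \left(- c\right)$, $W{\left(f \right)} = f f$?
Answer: $256508$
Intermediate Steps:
$J = -1$ ($J = \left(- \frac{1}{5}\right) 5 = -1$)
$W{\left(f \right)} = f^{2}$
$R{\left(c \right)} = 5 c$ ($R{\left(c \right)} = \left(-4 - 1\right) \left(- c\right) = - 5 \left(- c\right) = 5 c$)
$n{\left(k,H \right)} = 69 + k$ ($n{\left(k,H \right)} = \left(91 + k\right) - 22 = 69 + k$)
$n{\left(W{\left(13 \right)},R{\left(4 \right)} \right)} - -256270 = \left(69 + 13^{2}\right) - -256270 = \left(69 + 169\right) + 256270 = 238 + 256270 = 256508$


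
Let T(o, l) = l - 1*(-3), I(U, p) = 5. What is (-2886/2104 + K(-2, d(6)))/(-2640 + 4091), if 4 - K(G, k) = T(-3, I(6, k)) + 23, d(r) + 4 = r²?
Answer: -29847/1526452 ≈ -0.019553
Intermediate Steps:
T(o, l) = 3 + l (T(o, l) = l + 3 = 3 + l)
d(r) = -4 + r²
K(G, k) = -27 (K(G, k) = 4 - ((3 + 5) + 23) = 4 - (8 + 23) = 4 - 1*31 = 4 - 31 = -27)
(-2886/2104 + K(-2, d(6)))/(-2640 + 4091) = (-2886/2104 - 27)/(-2640 + 4091) = (-2886*1/2104 - 27)/1451 = (-1443/1052 - 27)*(1/1451) = -29847/1052*1/1451 = -29847/1526452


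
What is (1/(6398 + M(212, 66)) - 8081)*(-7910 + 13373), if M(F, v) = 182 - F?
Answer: -281124925641/6368 ≈ -4.4146e+7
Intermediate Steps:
(1/(6398 + M(212, 66)) - 8081)*(-7910 + 13373) = (1/(6398 + (182 - 1*212)) - 8081)*(-7910 + 13373) = (1/(6398 + (182 - 212)) - 8081)*5463 = (1/(6398 - 30) - 8081)*5463 = (1/6368 - 8081)*5463 = -51459807/6368*5463 = -281124925641/6368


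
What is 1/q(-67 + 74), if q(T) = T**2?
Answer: 1/49 ≈ 0.020408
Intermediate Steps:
1/q(-67 + 74) = 1/((-67 + 74)**2) = 1/(7**2) = 1/49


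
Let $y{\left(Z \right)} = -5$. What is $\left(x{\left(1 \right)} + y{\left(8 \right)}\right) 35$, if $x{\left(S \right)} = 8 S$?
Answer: $105$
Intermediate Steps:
$\left(x{\left(1 \right)} + y{\left(8 \right)}\right) 35 = \left(8 \cdot 1 - 5\right) 35 = \left(8 - 5\right) 35 = 3 \cdot 35 = 105$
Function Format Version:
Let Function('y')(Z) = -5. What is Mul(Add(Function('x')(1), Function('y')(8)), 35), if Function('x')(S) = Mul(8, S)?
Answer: 105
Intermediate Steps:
Mul(Add(Function('x')(1), Function('y')(8)), 35) = Mul(Add(Mul(8, 1), -5), 35) = Mul(Add(8, -5), 35) = Mul(3, 35) = 105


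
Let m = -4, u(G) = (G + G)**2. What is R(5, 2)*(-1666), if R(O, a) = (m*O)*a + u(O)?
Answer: -99960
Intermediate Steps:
u(G) = 4*G**2 (u(G) = (2*G)**2 = 4*G**2)
R(O, a) = 4*O**2 - 4*O*a (R(O, a) = (-4*O)*a + 4*O**2 = -4*O*a + 4*O**2 = 4*O**2 - 4*O*a)
R(5, 2)*(-1666) = (4*5*(5 - 1*2))*(-1666) = (4*5*(5 - 2))*(-1666) = (4*5*3)*(-1666) = 60*(-1666) = -99960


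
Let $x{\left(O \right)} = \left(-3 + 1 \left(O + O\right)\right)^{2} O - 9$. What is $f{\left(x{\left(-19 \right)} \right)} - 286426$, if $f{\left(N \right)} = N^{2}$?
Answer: $1020388278$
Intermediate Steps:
$x{\left(O \right)} = -9 + O \left(-3 + 2 O\right)^{2}$ ($x{\left(O \right)} = \left(-3 + 1 \cdot 2 O\right)^{2} O - 9 = \left(-3 + 2 O\right)^{2} O - 9 = O \left(-3 + 2 O\right)^{2} - 9 = -9 + O \left(-3 + 2 O\right)^{2}$)
$f{\left(x{\left(-19 \right)} \right)} - 286426 = \left(-9 - 19 \left(-3 + 2 \left(-19\right)\right)^{2}\right)^{2} - 286426 = \left(-9 - 19 \left(-3 - 38\right)^{2}\right)^{2} - 286426 = \left(-9 - 19 \left(-41\right)^{2}\right)^{2} - 286426 = \left(-9 - 31939\right)^{2} - 286426 = \left(-31948\right)^{2} - 286426 = 1020674704 - 286426 = 1020388278$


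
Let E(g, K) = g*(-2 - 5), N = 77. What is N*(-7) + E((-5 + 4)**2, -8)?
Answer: -546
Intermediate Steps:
E(g, K) = -7*g (E(g, K) = g*(-7) = -7*g)
N*(-7) + E((-5 + 4)**2, -8) = 77*(-7) - 7*(-5 + 4)**2 = -539 - 7*(-1)**2 = -539 - 7*1 = -539 - 7 = -546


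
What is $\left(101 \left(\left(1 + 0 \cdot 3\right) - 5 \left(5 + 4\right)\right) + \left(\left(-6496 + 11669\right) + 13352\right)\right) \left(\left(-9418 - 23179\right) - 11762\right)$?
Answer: $-624619079$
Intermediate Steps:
$\left(101 \left(\left(1 + 0 \cdot 3\right) - 5 \left(5 + 4\right)\right) + \left(\left(-6496 + 11669\right) + 13352\right)\right) \left(\left(-9418 - 23179\right) - 11762\right) = \left(101 \left(\left(1 + 0\right) - 45\right) + \left(5173 + 13352\right)\right) \left(\left(-9418 - 23179\right) - 11762\right) = \left(101 \left(1 - 45\right) + 18525\right) \left(-32597 - 11762\right) = \left(101 \left(-44\right) + 18525\right) \left(-44359\right) = \left(-4444 + 18525\right) \left(-44359\right) = 14081 \left(-44359\right) = -624619079$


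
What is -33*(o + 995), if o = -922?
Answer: -2409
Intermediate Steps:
-33*(o + 995) = -33*(-922 + 995) = -33*73 = -2409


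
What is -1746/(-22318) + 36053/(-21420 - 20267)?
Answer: -365922676/465185233 ≈ -0.78662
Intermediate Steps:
-1746/(-22318) + 36053/(-21420 - 20267) = -1746*(-1/22318) + 36053/(-41687) = 873/11159 + 36053*(-1/41687) = 873/11159 - 36053/41687 = -365922676/465185233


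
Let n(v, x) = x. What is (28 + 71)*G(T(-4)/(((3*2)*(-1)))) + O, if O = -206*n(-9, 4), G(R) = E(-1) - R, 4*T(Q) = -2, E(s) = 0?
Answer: -3329/4 ≈ -832.25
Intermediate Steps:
T(Q) = -1/2 (T(Q) = (1/4)*(-2) = -1/2)
G(R) = -R (G(R) = 0 - R = -R)
O = -824 (O = -206*4 = -824)
(28 + 71)*G(T(-4)/(((3*2)*(-1)))) + O = (28 + 71)*(-(-1)/(2*((3*2)*(-1)))) - 824 = 99*(-(-1)/(2*(6*(-1)))) - 824 = 99*(-(-1)/(2*(-6))) - 824 = 99*(-(-1)*(-1)/(2*6)) - 824 = 99*(-1*1/12) - 824 = 99*(-1/12) - 824 = -33/4 - 824 = -3329/4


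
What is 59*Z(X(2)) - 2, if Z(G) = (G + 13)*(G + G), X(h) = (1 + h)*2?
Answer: 13450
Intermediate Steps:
X(h) = 2 + 2*h
Z(G) = 2*G*(13 + G) (Z(G) = (13 + G)*(2*G) = 2*G*(13 + G))
59*Z(X(2)) - 2 = 59*(2*(2 + 2*2)*(13 + (2 + 2*2))) - 2 = 59*(2*(2 + 4)*(13 + (2 + 4))) - 2 = 59*(2*6*(13 + 6)) - 2 = 59*(2*6*19) - 2 = 59*228 - 2 = 13452 - 2 = 13450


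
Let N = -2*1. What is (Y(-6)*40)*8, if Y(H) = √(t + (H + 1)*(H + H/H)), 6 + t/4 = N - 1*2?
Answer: 320*I*√15 ≈ 1239.4*I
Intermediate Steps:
N = -2
t = -40 (t = -24 + 4*(-2 - 1*2) = -24 + 4*(-2 - 2) = -24 + 4*(-4) = -24 - 16 = -40)
Y(H) = √(-40 + (1 + H)²) (Y(H) = √(-40 + (H + 1)*(H + H/H)) = √(-40 + (1 + H)*(H + 1)) = √(-40 + (1 + H)*(1 + H)) = √(-40 + (1 + H)²))
(Y(-6)*40)*8 = (√(-39 + (-6)² + 2*(-6))*40)*8 = (√(-39 + 36 - 12)*40)*8 = (√(-15)*40)*8 = ((I*√15)*40)*8 = (40*I*√15)*8 = 320*I*√15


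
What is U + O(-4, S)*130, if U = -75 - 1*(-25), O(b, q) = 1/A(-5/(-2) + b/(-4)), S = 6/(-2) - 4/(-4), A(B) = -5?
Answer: -76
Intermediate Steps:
S = -2 (S = 6*(-½) - 4*(-¼) = -3 + 1 = -2)
O(b, q) = -⅕ (O(b, q) = 1/(-5) = -⅕)
U = -50 (U = -75 + 25 = -50)
U + O(-4, S)*130 = -50 - ⅕*130 = -50 - 26 = -76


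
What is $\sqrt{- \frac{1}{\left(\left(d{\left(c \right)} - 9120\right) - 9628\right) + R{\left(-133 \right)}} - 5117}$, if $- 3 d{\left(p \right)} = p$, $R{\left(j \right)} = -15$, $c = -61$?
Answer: $\frac{i \sqrt{4044461386361}}{28114} \approx 71.533 i$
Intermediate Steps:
$d{\left(p \right)} = - \frac{p}{3}$
$\sqrt{- \frac{1}{\left(\left(d{\left(c \right)} - 9120\right) - 9628\right) + R{\left(-133 \right)}} - 5117} = \sqrt{- \frac{1}{\left(\left(\left(- \frac{1}{3}\right) \left(-61\right) - 9120\right) - 9628\right) - 15} - 5117} = \sqrt{- \frac{1}{\left(\left(\frac{61}{3} - 9120\right) - 9628\right) - 15} - 5117} = \sqrt{- \frac{1}{\left(- \frac{27299}{3} - 9628\right) - 15} - 5117} = \sqrt{- \frac{1}{- \frac{56183}{3} - 15} - 5117} = \sqrt{- \frac{1}{- \frac{56228}{3}} - 5117} = \sqrt{\left(-1\right) \left(- \frac{3}{56228}\right) - 5117} = \sqrt{\frac{3}{56228} - 5117} = \sqrt{- \frac{287718673}{56228}} = \frac{i \sqrt{4044461386361}}{28114}$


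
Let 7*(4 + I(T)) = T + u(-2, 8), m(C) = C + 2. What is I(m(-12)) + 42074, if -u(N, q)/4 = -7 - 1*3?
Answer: 294520/7 ≈ 42074.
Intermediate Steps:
m(C) = 2 + C
u(N, q) = 40 (u(N, q) = -4*(-7 - 1*3) = -4*(-7 - 3) = -4*(-10) = 40)
I(T) = 12/7 + T/7 (I(T) = -4 + (T + 40)/7 = -4 + (40 + T)/7 = -4 + (40/7 + T/7) = 12/7 + T/7)
I(m(-12)) + 42074 = (12/7 + (2 - 12)/7) + 42074 = (12/7 + (⅐)*(-10)) + 42074 = (12/7 - 10/7) + 42074 = 2/7 + 42074 = 294520/7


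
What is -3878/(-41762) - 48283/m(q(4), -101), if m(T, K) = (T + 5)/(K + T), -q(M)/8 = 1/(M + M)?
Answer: 7345438193/5966 ≈ 1.2312e+6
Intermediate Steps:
q(M) = -4/M (q(M) = -8/(M + M) = -8*1/(2*M) = -4/M)
m(T, K) = (5 + T)/(K + T)
-3878/(-41762) - 48283/m(q(4), -101) = -3878/(-41762) - 48283*(-101 - 4/4)/(5 - 4/4) = -3878*(-1/41762) - 48283*(-101 - 4*¼)/(5 - 4*¼) = 277/2983 - 48283*(-101 - 1)/(5 - 1) = 277/2983 - 48283/(4/(-102)) = 277/2983 - 48283/((-1/102*4)) = 277/2983 - 48283/(-2/51) = 277/2983 - 48283*(-51/2) = 277/2983 + 2462433/2 = 7345438193/5966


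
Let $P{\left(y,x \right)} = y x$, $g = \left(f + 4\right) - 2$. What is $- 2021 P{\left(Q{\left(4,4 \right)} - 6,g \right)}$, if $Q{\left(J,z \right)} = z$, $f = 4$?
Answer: $24252$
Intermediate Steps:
$g = 6$ ($g = \left(4 + 4\right) - 2 = 8 - 2 = 6$)
$P{\left(y,x \right)} = x y$
$- 2021 P{\left(Q{\left(4,4 \right)} - 6,g \right)} = - 2021 \cdot 6 \left(4 - 6\right) = - 2021 \cdot 6 \left(-2\right) = \left(-2021\right) \left(-12\right) = 24252$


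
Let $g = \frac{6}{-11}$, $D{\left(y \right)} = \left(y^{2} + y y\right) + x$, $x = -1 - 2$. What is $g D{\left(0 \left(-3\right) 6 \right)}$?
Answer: $\frac{18}{11} \approx 1.6364$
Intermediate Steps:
$x = -3$ ($x = -1 - 2 = -3$)
$D{\left(y \right)} = -3 + 2 y^{2}$ ($D{\left(y \right)} = \left(y^{2} + y y\right) - 3 = \left(y^{2} + y^{2}\right) - 3 = 2 y^{2} - 3 = -3 + 2 y^{2}$)
$g = - \frac{6}{11}$ ($g = 6 \left(- \frac{1}{11}\right) = - \frac{6}{11} \approx -0.54545$)
$g D{\left(0 \left(-3\right) 6 \right)} = - \frac{6 \left(-3 + 2 \left(0 \left(-3\right) 6\right)^{2}\right)}{11} = - \frac{6 \left(-3 + 2 \left(0 \cdot 6\right)^{2}\right)}{11} = - \frac{6 \left(-3 + 2 \cdot 0^{2}\right)}{11} = - \frac{6 \left(-3 + 2 \cdot 0\right)}{11} = - \frac{6 \left(-3 + 0\right)}{11} = \left(- \frac{6}{11}\right) \left(-3\right) = \frac{18}{11}$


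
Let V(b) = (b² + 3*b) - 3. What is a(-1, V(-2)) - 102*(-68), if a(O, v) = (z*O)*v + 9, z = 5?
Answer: 6970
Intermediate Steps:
V(b) = -3 + b² + 3*b
a(O, v) = 9 + 5*O*v (a(O, v) = (5*O)*v + 9 = 5*O*v + 9 = 9 + 5*O*v)
a(-1, V(-2)) - 102*(-68) = (9 + 5*(-1)*(-3 + (-2)² + 3*(-2))) - 102*(-68) = (9 + 5*(-1)*(-3 + 4 - 6)) + 6936 = (9 + 5*(-1)*(-5)) + 6936 = (9 + 25) + 6936 = 34 + 6936 = 6970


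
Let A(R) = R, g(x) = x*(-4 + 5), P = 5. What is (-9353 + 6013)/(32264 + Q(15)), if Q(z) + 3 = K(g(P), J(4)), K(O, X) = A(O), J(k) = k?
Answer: -1670/16133 ≈ -0.10351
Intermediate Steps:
g(x) = x (g(x) = x*1 = x)
K(O, X) = O
Q(z) = 2 (Q(z) = -3 + 5 = 2)
(-9353 + 6013)/(32264 + Q(15)) = (-9353 + 6013)/(32264 + 2) = -3340/32266 = -3340*1/32266 = -1670/16133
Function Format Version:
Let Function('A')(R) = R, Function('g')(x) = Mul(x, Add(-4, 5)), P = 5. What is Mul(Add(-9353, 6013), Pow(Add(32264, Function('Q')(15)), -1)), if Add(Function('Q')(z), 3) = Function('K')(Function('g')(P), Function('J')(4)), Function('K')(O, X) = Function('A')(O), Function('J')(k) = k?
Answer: Rational(-1670, 16133) ≈ -0.10351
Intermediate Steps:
Function('g')(x) = x (Function('g')(x) = Mul(x, 1) = x)
Function('K')(O, X) = O
Function('Q')(z) = 2 (Function('Q')(z) = Add(-3, 5) = 2)
Mul(Add(-9353, 6013), Pow(Add(32264, Function('Q')(15)), -1)) = Mul(Add(-9353, 6013), Pow(Add(32264, 2), -1)) = Mul(-3340, Pow(32266, -1)) = Mul(-3340, Rational(1, 32266)) = Rational(-1670, 16133)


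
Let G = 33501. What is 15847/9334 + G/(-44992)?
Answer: 15395765/16152128 ≈ 0.95317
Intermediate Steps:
15847/9334 + G/(-44992) = 15847/9334 + 33501/(-44992) = 15847*(1/9334) + 33501*(-1/44992) = 1219/718 - 33501/44992 = 15395765/16152128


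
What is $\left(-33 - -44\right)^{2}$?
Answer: $121$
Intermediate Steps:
$\left(-33 - -44\right)^{2} = \left(-33 + 44\right)^{2} = 11^{2} = 121$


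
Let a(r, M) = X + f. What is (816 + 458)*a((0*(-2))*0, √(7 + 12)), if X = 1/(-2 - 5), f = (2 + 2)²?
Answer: 20202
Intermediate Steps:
f = 16 (f = 4² = 16)
X = -⅐ (X = 1/(-7) = -⅐ ≈ -0.14286)
a(r, M) = 111/7 (a(r, M) = -⅐ + 16 = 111/7)
(816 + 458)*a((0*(-2))*0, √(7 + 12)) = (816 + 458)*(111/7) = 1274*(111/7) = 20202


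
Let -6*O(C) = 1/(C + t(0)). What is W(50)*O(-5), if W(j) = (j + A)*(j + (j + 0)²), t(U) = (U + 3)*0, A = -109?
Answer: -5015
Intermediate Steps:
t(U) = 0 (t(U) = (3 + U)*0 = 0)
W(j) = (-109 + j)*(j + j²) (W(j) = (j - 109)*(j + (j + 0)²) = (-109 + j)*(j + j²))
O(C) = -1/(6*C) (O(C) = -1/(6*(C + 0)) = -1/(6*C))
W(50)*O(-5) = (50*(-109 + 50² - 108*50))*(-⅙/(-5)) = (50*(-109 + 2500 - 5400))*(-⅙*(-⅕)) = (50*(-3009))*(1/30) = -150450*1/30 = -5015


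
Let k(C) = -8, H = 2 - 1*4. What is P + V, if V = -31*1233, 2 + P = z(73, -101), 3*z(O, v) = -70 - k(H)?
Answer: -114737/3 ≈ -38246.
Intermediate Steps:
H = -2 (H = 2 - 4 = -2)
z(O, v) = -62/3 (z(O, v) = (-70 - 1*(-8))/3 = (-70 + 8)/3 = (⅓)*(-62) = -62/3)
P = -68/3 (P = -2 - 62/3 = -68/3 ≈ -22.667)
V = -38223
P + V = -68/3 - 38223 = -114737/3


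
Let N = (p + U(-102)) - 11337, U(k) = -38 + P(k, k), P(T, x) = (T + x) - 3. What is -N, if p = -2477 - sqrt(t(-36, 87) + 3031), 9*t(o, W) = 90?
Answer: 14059 + sqrt(3041) ≈ 14114.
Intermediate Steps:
P(T, x) = -3 + T + x
t(o, W) = 10 (t(o, W) = (1/9)*90 = 10)
U(k) = -41 + 2*k (U(k) = -38 + (-3 + k + k) = -38 + (-3 + 2*k) = -41 + 2*k)
p = -2477 - sqrt(3041) (p = -2477 - sqrt(10 + 3031) = -2477 - sqrt(3041) ≈ -2532.1)
N = -14059 - sqrt(3041) (N = ((-2477 - sqrt(3041)) + (-41 + 2*(-102))) - 11337 = ((-2477 - sqrt(3041)) + (-41 - 204)) - 11337 = ((-2477 - sqrt(3041)) - 245) - 11337 = (-2722 - sqrt(3041)) - 11337 = -14059 - sqrt(3041) ≈ -14114.)
-N = -(-14059 - sqrt(3041)) = 14059 + sqrt(3041)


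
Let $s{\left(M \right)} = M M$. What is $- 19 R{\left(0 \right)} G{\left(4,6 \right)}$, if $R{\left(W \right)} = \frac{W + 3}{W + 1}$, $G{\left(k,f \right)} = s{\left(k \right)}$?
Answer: $-912$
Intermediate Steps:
$s{\left(M \right)} = M^{2}$
$G{\left(k,f \right)} = k^{2}$
$R{\left(W \right)} = \frac{3 + W}{1 + W}$
$- 19 R{\left(0 \right)} G{\left(4,6 \right)} = - 19 \frac{3 + 0}{1 + 0} \cdot 4^{2} = - 19 \cdot 1^{-1} \cdot 3 \cdot 16 = - 19 \cdot 1 \cdot 3 \cdot 16 = \left(-19\right) 3 \cdot 16 = \left(-57\right) 16 = -912$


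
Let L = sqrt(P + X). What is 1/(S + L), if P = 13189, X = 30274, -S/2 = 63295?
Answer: -126590/16024984637 - 7*sqrt(887)/16024984637 ≈ -7.9125e-6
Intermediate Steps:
S = -126590 (S = -2*63295 = -126590)
L = 7*sqrt(887) (L = sqrt(13189 + 30274) = sqrt(43463) = 7*sqrt(887) ≈ 208.48)
1/(S + L) = 1/(-126590 + 7*sqrt(887))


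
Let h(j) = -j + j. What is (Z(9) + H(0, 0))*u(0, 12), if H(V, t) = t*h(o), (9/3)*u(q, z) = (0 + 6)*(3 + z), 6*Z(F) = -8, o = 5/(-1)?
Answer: -40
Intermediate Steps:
o = -5 (o = 5*(-1) = -5)
h(j) = 0
Z(F) = -4/3 (Z(F) = (⅙)*(-8) = -4/3)
u(q, z) = 6 + 2*z (u(q, z) = ((0 + 6)*(3 + z))/3 = (6*(3 + z))/3 = (18 + 6*z)/3 = 6 + 2*z)
H(V, t) = 0 (H(V, t) = t*0 = 0)
(Z(9) + H(0, 0))*u(0, 12) = (-4/3 + 0)*(6 + 2*12) = -4*(6 + 24)/3 = -4/3*30 = -40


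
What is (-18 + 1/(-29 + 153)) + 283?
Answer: 32861/124 ≈ 265.01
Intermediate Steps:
(-18 + 1/(-29 + 153)) + 283 = (-18 + 1/124) + 283 = -2231/124 + 283 = 32861/124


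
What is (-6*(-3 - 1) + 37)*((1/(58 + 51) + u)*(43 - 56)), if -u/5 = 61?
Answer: 26362492/109 ≈ 2.4186e+5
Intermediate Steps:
u = -305 (u = -5*61 = -305)
(-6*(-3 - 1) + 37)*((1/(58 + 51) + u)*(43 - 56)) = (-6*(-3 - 1) + 37)*((1/(58 + 51) - 305)*(43 - 56)) = (-6*(-4) + 37)*((1/109 - 305)*(-13)) = (24 + 37)*((1/109 - 305)*(-13)) = 61*(-33244/109*(-13)) = 61*(432172/109) = 26362492/109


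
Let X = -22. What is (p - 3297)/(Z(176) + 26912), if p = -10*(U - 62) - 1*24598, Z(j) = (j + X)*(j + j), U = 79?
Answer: -1871/5408 ≈ -0.34597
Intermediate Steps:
Z(j) = 2*j*(-22 + j) (Z(j) = (j - 22)*(j + j) = (-22 + j)*(2*j) = 2*j*(-22 + j))
p = -24768 (p = -10*(79 - 62) - 1*24598 = -10*17 - 24598 = -170 - 24598 = -24768)
(p - 3297)/(Z(176) + 26912) = (-24768 - 3297)/(2*176*(-22 + 176) + 26912) = -28065/(2*176*154 + 26912) = -28065/(54208 + 26912) = -28065/81120 = -28065*1/81120 = -1871/5408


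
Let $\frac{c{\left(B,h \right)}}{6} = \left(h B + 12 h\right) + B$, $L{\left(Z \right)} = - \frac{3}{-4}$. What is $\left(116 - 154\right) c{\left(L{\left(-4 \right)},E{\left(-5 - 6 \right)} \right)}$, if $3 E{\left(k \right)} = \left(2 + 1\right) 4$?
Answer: $-11799$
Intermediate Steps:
$L{\left(Z \right)} = \frac{3}{4}$ ($L{\left(Z \right)} = \left(-3\right) \left(- \frac{1}{4}\right) = \frac{3}{4}$)
$E{\left(k \right)} = 4$ ($E{\left(k \right)} = \frac{\left(2 + 1\right) 4}{3} = \frac{3 \cdot 4}{3} = \frac{1}{3} \cdot 12 = 4$)
$c{\left(B,h \right)} = 6 B + 72 h + 6 B h$ ($c{\left(B,h \right)} = 6 \left(\left(h B + 12 h\right) + B\right) = 6 \left(\left(B h + 12 h\right) + B\right) = 6 \left(\left(12 h + B h\right) + B\right) = 6 \left(B + 12 h + B h\right) = 6 B + 72 h + 6 B h$)
$\left(116 - 154\right) c{\left(L{\left(-4 \right)},E{\left(-5 - 6 \right)} \right)} = \left(116 - 154\right) \left(6 \cdot \frac{3}{4} + 72 \cdot 4 + 6 \cdot \frac{3}{4} \cdot 4\right) = - 38 \left(\frac{9}{2} + 288 + 18\right) = \left(-38\right) \frac{621}{2} = -11799$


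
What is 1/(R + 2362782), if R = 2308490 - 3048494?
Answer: 1/1622778 ≈ 6.1623e-7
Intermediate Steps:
R = -740004
1/(R + 2362782) = 1/(-740004 + 2362782) = 1/1622778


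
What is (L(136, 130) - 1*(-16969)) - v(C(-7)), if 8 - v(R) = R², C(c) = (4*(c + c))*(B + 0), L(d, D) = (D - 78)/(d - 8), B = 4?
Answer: 2148397/32 ≈ 67137.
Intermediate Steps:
L(d, D) = (-78 + D)/(-8 + d)
C(c) = 32*c (C(c) = (4*(c + c))*(4 + 0) = (4*(2*c))*4 = (8*c)*4 = 32*c)
v(R) = 8 - R²
(L(136, 130) - 1*(-16969)) - v(C(-7)) = ((-78 + 130)/(-8 + 136) - 1*(-16969)) - (8 - (32*(-7))²) = (52/128 + 16969) - (8 - 1*(-224)²) = ((1/128)*52 + 16969) - (8 - 1*50176) = (13/32 + 16969) - (8 - 50176) = 543021/32 - 1*(-50168) = 543021/32 + 50168 = 2148397/32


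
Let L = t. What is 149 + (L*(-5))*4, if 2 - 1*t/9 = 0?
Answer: -211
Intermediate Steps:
t = 18 (t = 18 - 9*0 = 18 + 0 = 18)
L = 18
149 + (L*(-5))*4 = 149 + (18*(-5))*4 = 149 - 90*4 = 149 - 360 = -211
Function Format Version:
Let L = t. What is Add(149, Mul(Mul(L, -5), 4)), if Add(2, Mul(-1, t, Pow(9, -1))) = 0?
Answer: -211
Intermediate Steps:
t = 18 (t = Add(18, Mul(-9, 0)) = Add(18, 0) = 18)
L = 18
Add(149, Mul(Mul(L, -5), 4)) = Add(149, Mul(Mul(18, -5), 4)) = Add(149, Mul(-90, 4)) = Add(149, -360) = -211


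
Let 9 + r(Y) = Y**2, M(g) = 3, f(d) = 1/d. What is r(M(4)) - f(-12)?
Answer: 1/12 ≈ 0.083333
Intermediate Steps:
r(Y) = -9 + Y**2
r(M(4)) - f(-12) = (-9 + 3**2) - 1/(-12) = (-9 + 9) - 1*(-1/12) = 0 + 1/12 = 1/12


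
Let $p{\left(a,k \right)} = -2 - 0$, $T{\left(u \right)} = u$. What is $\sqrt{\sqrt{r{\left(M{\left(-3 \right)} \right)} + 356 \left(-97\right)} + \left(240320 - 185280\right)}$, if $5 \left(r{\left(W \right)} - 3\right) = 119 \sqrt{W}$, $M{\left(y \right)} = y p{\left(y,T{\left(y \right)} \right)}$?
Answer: $\frac{\sqrt{1376000 + 5 i \sqrt{5} \sqrt{172645 - 119 \sqrt{6}}}}{5} \approx 234.61 + 0.39569 i$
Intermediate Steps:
$p{\left(a,k \right)} = -2$ ($p{\left(a,k \right)} = -2 + 0 = -2$)
$M{\left(y \right)} = - 2 y$ ($M{\left(y \right)} = y \left(-2\right) = - 2 y$)
$r{\left(W \right)} = 3 + \frac{119 \sqrt{W}}{5}$
$\sqrt{\sqrt{r{\left(M{\left(-3 \right)} \right)} + 356 \left(-97\right)} + \left(240320 - 185280\right)} = \sqrt{\sqrt{\left(3 + \frac{119 \sqrt{\left(-2\right) \left(-3\right)}}{5}\right) + 356 \left(-97\right)} + \left(240320 - 185280\right)} = \sqrt{\sqrt{\left(3 + \frac{119 \sqrt{6}}{5}\right) - 34532} + 55040} = \sqrt{\sqrt{-34529 + \frac{119 \sqrt{6}}{5}} + 55040} = \sqrt{55040 + \sqrt{-34529 + \frac{119 \sqrt{6}}{5}}}$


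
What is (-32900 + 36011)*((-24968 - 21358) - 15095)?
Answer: -191080731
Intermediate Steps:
(-32900 + 36011)*((-24968 - 21358) - 15095) = 3111*(-46326 - 15095) = 3111*(-61421) = -191080731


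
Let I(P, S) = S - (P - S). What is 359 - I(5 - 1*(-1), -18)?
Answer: 401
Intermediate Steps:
I(P, S) = -P + 2*S (I(P, S) = S + (S - P) = -P + 2*S)
359 - I(5 - 1*(-1), -18) = 359 - (-(5 - 1*(-1)) + 2*(-18)) = 359 - (-(5 + 1) - 36) = 359 - (-1*6 - 36) = 359 - (-6 - 36) = 359 - 1*(-42) = 359 + 42 = 401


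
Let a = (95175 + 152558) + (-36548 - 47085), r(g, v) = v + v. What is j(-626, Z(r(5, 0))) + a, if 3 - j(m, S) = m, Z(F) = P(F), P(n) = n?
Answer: 164729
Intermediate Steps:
r(g, v) = 2*v
Z(F) = F
a = 164100 (a = 247733 - 83633 = 164100)
j(m, S) = 3 - m
j(-626, Z(r(5, 0))) + a = (3 - 1*(-626)) + 164100 = (3 + 626) + 164100 = 629 + 164100 = 164729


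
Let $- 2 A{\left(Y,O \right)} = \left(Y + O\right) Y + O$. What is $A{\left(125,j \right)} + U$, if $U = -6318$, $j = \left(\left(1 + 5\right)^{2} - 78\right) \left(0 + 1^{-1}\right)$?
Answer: $- \frac{22969}{2} \approx -11485.0$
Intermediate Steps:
$j = -42$ ($j = \left(6^{2} - 78\right) \left(0 + 1\right) = \left(36 - 78\right) 1 = \left(-42\right) 1 = -42$)
$A{\left(Y,O \right)} = - \frac{O}{2} - \frac{Y \left(O + Y\right)}{2}$ ($A{\left(Y,O \right)} = - \frac{\left(Y + O\right) Y + O}{2} = - \frac{\left(O + Y\right) Y + O}{2} = - \frac{Y \left(O + Y\right) + O}{2} = - \frac{O + Y \left(O + Y\right)}{2} = - \frac{O}{2} - \frac{Y \left(O + Y\right)}{2}$)
$A{\left(125,j \right)} + U = \left(\left(- \frac{1}{2}\right) \left(-42\right) - \frac{125^{2}}{2} - \left(-21\right) 125\right) - 6318 = \left(21 - \frac{15625}{2} + 2625\right) - 6318 = - \frac{10333}{2} - 6318 = - \frac{22969}{2}$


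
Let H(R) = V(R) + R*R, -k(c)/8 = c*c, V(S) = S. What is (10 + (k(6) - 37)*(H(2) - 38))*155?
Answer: 1613550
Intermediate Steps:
k(c) = -8*c² (k(c) = -8*c*c = -8*c²)
H(R) = R + R² (H(R) = R + R*R = R + R²)
(10 + (k(6) - 37)*(H(2) - 38))*155 = (10 + (-8*6² - 37)*(2*(1 + 2) - 38))*155 = (10 + (-8*36 - 37)*(2*3 - 38))*155 = (10 + (-288 - 37)*(6 - 38))*155 = (10 - 325*(-32))*155 = (10 + 10400)*155 = 10410*155 = 1613550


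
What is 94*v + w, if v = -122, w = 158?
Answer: -11310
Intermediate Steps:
94*v + w = 94*(-122) + 158 = -11468 + 158 = -11310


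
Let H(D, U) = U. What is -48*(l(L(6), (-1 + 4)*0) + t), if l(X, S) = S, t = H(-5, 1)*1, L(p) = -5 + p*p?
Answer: -48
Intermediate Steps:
L(p) = -5 + p**2
t = 1 (t = 1*1 = 1)
-48*(l(L(6), (-1 + 4)*0) + t) = -48*((-1 + 4)*0 + 1) = -48*(3*0 + 1) = -48*(0 + 1) = -48*1 = -48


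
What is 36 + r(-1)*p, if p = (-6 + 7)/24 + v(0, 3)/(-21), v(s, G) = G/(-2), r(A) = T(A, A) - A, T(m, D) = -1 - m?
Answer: 6067/168 ≈ 36.113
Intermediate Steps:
r(A) = -1 - 2*A (r(A) = (-1 - A) - A = -1 - 2*A)
v(s, G) = -G/2 (v(s, G) = G*(-½) = -G/2)
p = 19/168 (p = (-6 + 7)/24 - ½*3/(-21) = 1*(1/24) - 3/2*(-1/21) = 1/24 + 1/14 = 19/168 ≈ 0.11310)
36 + r(-1)*p = 36 + (-1 - 2*(-1))*(19/168) = 36 + (-1 + 2)*(19/168) = 36 + 1*(19/168) = 36 + 19/168 = 6067/168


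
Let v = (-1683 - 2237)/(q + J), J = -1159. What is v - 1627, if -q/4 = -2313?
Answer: -13171231/8093 ≈ -1627.5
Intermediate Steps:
q = 9252 (q = -4*(-2313) = 9252)
v = -3920/8093 (v = (-1683 - 2237)/(9252 - 1159) = -3920/8093 ≈ -0.48437)
v - 1627 = -3920/8093 - 1627 = -13171231/8093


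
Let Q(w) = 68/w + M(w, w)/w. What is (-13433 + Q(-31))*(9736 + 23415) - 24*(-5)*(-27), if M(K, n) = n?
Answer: -13806165900/31 ≈ -4.4536e+8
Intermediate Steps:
Q(w) = 1 + 68/w (Q(w) = 68/w + w/w = 68/w + 1 = 1 + 68/w)
(-13433 + Q(-31))*(9736 + 23415) - 24*(-5)*(-27) = (-13433 + (68 - 31)/(-31))*(9736 + 23415) - 24*(-5)*(-27) = (-13433 - 1/31*37)*33151 - (-120)*(-27) = (-13433 - 37/31)*33151 - 1*3240 = -416460/31*33151 - 3240 = -13806065460/31 - 3240 = -13806165900/31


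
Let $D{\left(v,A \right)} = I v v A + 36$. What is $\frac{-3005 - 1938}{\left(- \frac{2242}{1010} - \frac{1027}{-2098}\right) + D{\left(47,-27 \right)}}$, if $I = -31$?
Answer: $- \frac{5237059070}{1958962332587} \approx -0.0026734$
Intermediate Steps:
$D{\left(v,A \right)} = 36 - 31 A v^{2}$ ($D{\left(v,A \right)} = - 31 v v A + 36 = - 31 v^{2} A + 36 = - 31 A v^{2} + 36 = 36 - 31 A v^{2}$)
$\frac{-3005 - 1938}{\left(- \frac{2242}{1010} - \frac{1027}{-2098}\right) + D{\left(47,-27 \right)}} = \frac{-3005 - 1938}{\left(- \frac{2242}{1010} - \frac{1027}{-2098}\right) - \left(-36 - 837 \cdot 47^{2}\right)} = - \frac{4943}{\left(\left(-2242\right) \frac{1}{1010} - - \frac{1027}{2098}\right) - \left(-36 - 1848933\right)} = - \frac{4943}{\left(- \frac{1121}{505} + \frac{1027}{2098}\right) + \left(36 + 1848933\right)} = - \frac{4943}{- \frac{1833223}{1059490} + 1848969} = - \frac{4943}{\frac{1958962332587}{1059490}} = \left(-4943\right) \frac{1059490}{1958962332587} = - \frac{5237059070}{1958962332587}$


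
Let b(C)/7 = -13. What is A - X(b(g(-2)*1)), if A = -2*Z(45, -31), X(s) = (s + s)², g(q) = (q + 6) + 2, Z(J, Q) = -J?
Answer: -33034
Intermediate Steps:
g(q) = 8 + q (g(q) = (6 + q) + 2 = 8 + q)
b(C) = -91 (b(C) = 7*(-13) = -91)
X(s) = 4*s² (X(s) = (2*s)² = 4*s²)
A = 90 (A = -(-2)*45 = -2*(-45) = 90)
A - X(b(g(-2)*1)) = 90 - 4*(-91)² = 90 - 4*8281 = 90 - 1*33124 = 90 - 33124 = -33034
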